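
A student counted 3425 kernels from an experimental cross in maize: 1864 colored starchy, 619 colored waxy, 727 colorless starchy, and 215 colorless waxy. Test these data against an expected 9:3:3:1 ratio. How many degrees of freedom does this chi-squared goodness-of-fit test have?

3

A goodness-of-fit test with 4 phenotype classes has df = 4 − 1 = 3.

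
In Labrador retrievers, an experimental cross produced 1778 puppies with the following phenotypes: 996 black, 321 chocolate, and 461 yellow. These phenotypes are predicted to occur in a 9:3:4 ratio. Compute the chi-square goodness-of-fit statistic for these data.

1.089

Expected counts for N = 1778 under a 9:3:4 ratio (total parts = 16):
  black: 1778 × 9/16 = 1000.125
  chocolate: 1778 × 3/16 = 333.375
  yellow: 1778 × 4/16 = 444.5
χ² = Σ (O − E)² / E
  black: (996 − 1000.125)² / 1000.125 = 0.0170
  chocolate: (321 − 333.375)² / 333.375 = 0.4594
  yellow: (461 − 444.5)² / 444.5 = 0.6125
χ² = 0.0170 + 0.4594 + 0.6125 = 1.0889 ≈ 1.089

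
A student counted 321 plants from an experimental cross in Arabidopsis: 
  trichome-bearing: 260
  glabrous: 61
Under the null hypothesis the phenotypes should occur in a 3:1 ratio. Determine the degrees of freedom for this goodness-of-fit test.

1

A goodness-of-fit test with 2 phenotype classes has df = 2 − 1 = 1.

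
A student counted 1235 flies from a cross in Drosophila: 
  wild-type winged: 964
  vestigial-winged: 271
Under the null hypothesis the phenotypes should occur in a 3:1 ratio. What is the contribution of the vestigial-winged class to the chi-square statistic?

4.616

Total ratio parts = 4. Expected numbers out of 1235:
  wild-type winged: 1235 × 3/4 = 926.25
  vestigial-winged: 1235 × 1/4 = 308.75
Contribution of vestigial-winged: (271 − 308.75)² / 308.75 = 4.6156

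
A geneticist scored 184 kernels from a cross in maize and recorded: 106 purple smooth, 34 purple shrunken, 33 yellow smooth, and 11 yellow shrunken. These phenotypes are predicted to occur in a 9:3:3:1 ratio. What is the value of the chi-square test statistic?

0.155

Expected counts for N = 184 under a 9:3:3:1 ratio (total parts = 16):
  purple smooth: 184 × 9/16 = 103.5
  purple shrunken: 184 × 3/16 = 34.5
  yellow smooth: 184 × 3/16 = 34.5
  yellow shrunken: 184 × 1/16 = 11.5
χ² = Σ (O − E)² / E
  purple smooth: (106 − 103.5)² / 103.5 = 0.0604
  purple shrunken: (34 − 34.5)² / 34.5 = 0.0072
  yellow smooth: (33 − 34.5)² / 34.5 = 0.0652
  yellow shrunken: (11 − 11.5)² / 11.5 = 0.0217
χ² = 0.0604 + 0.0072 + 0.0652 + 0.0217 = 0.1545 ≈ 0.155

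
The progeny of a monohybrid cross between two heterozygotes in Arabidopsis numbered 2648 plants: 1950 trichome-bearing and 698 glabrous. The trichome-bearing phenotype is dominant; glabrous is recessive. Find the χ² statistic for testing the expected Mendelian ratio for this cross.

For a monohybrid cross between heterozygotes with complete dominance, the expected phenotypic ratio is 3:1.
Expected counts for N = 2648 under a 3:1 ratio (total parts = 4):
  trichome-bearing: 2648 × 3/4 = 1986
  glabrous: 2648 × 1/4 = 662
χ² = Σ (O − E)² / E
  trichome-bearing: (1950 − 1986)² / 1986 = 0.6526
  glabrous: (698 − 662)² / 662 = 1.9577
χ² = 0.6526 + 1.9577 = 2.6103 ≈ 2.610

2.610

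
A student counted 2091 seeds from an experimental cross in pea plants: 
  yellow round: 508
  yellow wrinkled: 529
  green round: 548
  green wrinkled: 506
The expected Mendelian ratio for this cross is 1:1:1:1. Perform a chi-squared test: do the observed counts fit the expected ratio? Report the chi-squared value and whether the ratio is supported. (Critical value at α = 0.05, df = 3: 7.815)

The 1:1:1:1 ratio has 4 parts, so with N = 2091 the expected counts are:
  yellow round: 2091 × 1/4 = 522.75
  yellow wrinkled: 2091 × 1/4 = 522.75
  green round: 2091 × 1/4 = 522.75
  green wrinkled: 2091 × 1/4 = 522.75
χ² = Σ (O − E)² / E
  yellow round: (508 − 522.75)² / 522.75 = 0.4162
  yellow wrinkled: (529 − 522.75)² / 522.75 = 0.0747
  green round: (548 − 522.75)² / 522.75 = 1.2196
  green wrinkled: (506 − 522.75)² / 522.75 = 0.5367
χ² = 0.4162 + 0.0747 + 1.2196 + 0.5367 = 2.2472 ≈ 2.247
Degrees of freedom = 4 − 1 = 3; critical value at α = 0.05 is 7.815.
Since 2.247 < 7.815, we fail to reject the null hypothesis — the data are consistent with the 1:1:1:1 ratio.

2.247; consistent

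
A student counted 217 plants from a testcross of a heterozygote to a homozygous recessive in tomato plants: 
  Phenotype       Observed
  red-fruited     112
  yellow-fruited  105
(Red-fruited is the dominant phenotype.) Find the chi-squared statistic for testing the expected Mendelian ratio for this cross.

0.226

A testcross of a heterozygote (Aa × aa) gives a 1:1 phenotypic ratio.
Total ratio parts = 2. Expected numbers out of 217:
  red-fruited: 217 × 1/2 = 108.5
  yellow-fruited: 217 × 1/2 = 108.5
χ² = Σ (O − E)² / E
  red-fruited: (112 − 108.5)² / 108.5 = 0.1129
  yellow-fruited: (105 − 108.5)² / 108.5 = 0.1129
χ² = 0.1129 + 0.1129 = 0.2258 ≈ 0.226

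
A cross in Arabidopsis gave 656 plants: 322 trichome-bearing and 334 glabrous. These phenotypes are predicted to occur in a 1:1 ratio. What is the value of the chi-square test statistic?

0.220

Under the 1:1 hypothesis (Σ ratio = 2, N = 656):
  trichome-bearing: 656 × 1/2 = 328
  glabrous: 656 × 1/2 = 328
χ² = Σ (O − E)² / E
  trichome-bearing: (322 − 328)² / 328 = 0.1098
  glabrous: (334 − 328)² / 328 = 0.1098
χ² = 0.1098 + 0.1098 = 0.2196 ≈ 0.220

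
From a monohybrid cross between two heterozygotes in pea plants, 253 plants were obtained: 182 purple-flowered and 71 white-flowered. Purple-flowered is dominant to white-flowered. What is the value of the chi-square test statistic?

For a monohybrid cross between heterozygotes with complete dominance, the expected phenotypic ratio is 3:1.
Expected counts for N = 253 under a 3:1 ratio (total parts = 4):
  purple-flowered: 253 × 3/4 = 189.75
  white-flowered: 253 × 1/4 = 63.25
χ² = Σ (O − E)² / E
  purple-flowered: (182 − 189.75)² / 189.75 = 0.3165
  white-flowered: (71 − 63.25)² / 63.25 = 0.9496
χ² = 0.3165 + 0.9496 = 1.2661 ≈ 1.266

1.266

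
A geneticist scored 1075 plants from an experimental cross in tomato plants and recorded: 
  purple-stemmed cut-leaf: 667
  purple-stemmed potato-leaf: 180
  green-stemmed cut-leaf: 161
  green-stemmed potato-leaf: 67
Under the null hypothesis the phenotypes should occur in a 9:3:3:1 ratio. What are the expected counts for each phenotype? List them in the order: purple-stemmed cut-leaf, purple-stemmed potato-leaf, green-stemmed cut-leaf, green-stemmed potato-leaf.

604.6875, 201.5625, 201.5625, 67.1875

The 9:3:3:1 ratio has 16 parts, so with N = 1075 the expected counts are:
  purple-stemmed cut-leaf: 1075 × 9/16 = 604.6875
  purple-stemmed potato-leaf: 1075 × 3/16 = 201.5625
  green-stemmed cut-leaf: 1075 × 3/16 = 201.5625
  green-stemmed potato-leaf: 1075 × 1/16 = 67.1875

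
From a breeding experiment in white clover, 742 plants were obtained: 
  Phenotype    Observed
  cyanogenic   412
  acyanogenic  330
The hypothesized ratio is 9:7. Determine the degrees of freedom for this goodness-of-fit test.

1

A goodness-of-fit test with 2 phenotype classes has df = 2 − 1 = 1.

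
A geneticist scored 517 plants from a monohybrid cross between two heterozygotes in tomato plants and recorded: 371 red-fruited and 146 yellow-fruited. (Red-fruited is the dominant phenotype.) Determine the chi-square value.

2.894

For a monohybrid cross between heterozygotes with complete dominance, the expected phenotypic ratio is 3:1.
Expected counts for N = 517 under a 3:1 ratio (total parts = 4):
  red-fruited: 517 × 3/4 = 387.75
  yellow-fruited: 517 × 1/4 = 129.25
χ² = Σ (O − E)² / E
  red-fruited: (371 − 387.75)² / 387.75 = 0.7236
  yellow-fruited: (146 − 129.25)² / 129.25 = 2.1707
χ² = 0.7236 + 2.1707 = 2.8943 ≈ 2.894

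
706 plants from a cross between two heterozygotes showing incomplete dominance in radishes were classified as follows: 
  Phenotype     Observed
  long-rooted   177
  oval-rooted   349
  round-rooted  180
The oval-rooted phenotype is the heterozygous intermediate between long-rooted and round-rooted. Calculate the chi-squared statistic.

0.116

With incomplete dominance, a heterozygote × heterozygote cross gives a 1:2:1 phenotypic ratio.
The 1:2:1 ratio has 4 parts, so with N = 706 the expected counts are:
  long-rooted: 706 × 1/4 = 176.5
  oval-rooted: 706 × 2/4 = 353
  round-rooted: 706 × 1/4 = 176.5
χ² = Σ (O − E)² / E
  long-rooted: (177 − 176.5)² / 176.5 = 0.0014
  oval-rooted: (349 − 353)² / 353 = 0.0453
  round-rooted: (180 − 176.5)² / 176.5 = 0.0694
χ² = 0.0014 + 0.0453 + 0.0694 = 0.1161 ≈ 0.116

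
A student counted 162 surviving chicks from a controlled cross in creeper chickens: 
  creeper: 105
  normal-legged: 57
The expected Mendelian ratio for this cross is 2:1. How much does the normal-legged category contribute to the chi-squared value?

The 2:1 ratio has 3 parts, so with N = 162 the expected counts are:
  creeper: 162 × 2/3 = 108
  normal-legged: 162 × 1/3 = 54
Contribution of normal-legged: (57 − 54)² / 54 = 0.1667

0.167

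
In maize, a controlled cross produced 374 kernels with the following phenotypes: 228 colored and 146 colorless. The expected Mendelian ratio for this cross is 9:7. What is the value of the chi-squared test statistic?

The 9:7 ratio has 16 parts, so with N = 374 the expected counts are:
  colored: 374 × 9/16 = 210.375
  colorless: 374 × 7/16 = 163.625
χ² = Σ (O − E)² / E
  colored: (228 − 210.375)² / 210.375 = 1.4766
  colorless: (146 − 163.625)² / 163.625 = 1.8985
χ² = 1.4766 + 1.8985 = 3.3751 ≈ 3.375

3.375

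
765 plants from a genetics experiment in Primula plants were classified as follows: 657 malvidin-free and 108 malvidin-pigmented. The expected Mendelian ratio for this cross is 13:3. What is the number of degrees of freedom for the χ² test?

1

A goodness-of-fit test with 2 phenotype classes has df = 2 − 1 = 1.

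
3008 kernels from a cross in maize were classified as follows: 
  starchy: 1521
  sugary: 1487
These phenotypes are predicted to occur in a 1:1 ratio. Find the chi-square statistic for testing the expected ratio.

0.384

The 1:1 ratio has 2 parts, so with N = 3008 the expected counts are:
  starchy: 3008 × 1/2 = 1504
  sugary: 3008 × 1/2 = 1504
χ² = Σ (O − E)² / E
  starchy: (1521 − 1504)² / 1504 = 0.1922
  sugary: (1487 − 1504)² / 1504 = 0.1922
χ² = 0.1922 + 0.1922 = 0.3844 ≈ 0.384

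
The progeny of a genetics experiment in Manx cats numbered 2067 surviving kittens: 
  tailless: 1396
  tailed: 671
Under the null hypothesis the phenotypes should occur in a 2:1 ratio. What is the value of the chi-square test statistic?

The 2:1 ratio has 3 parts, so with N = 2067 the expected counts are:
  tailless: 2067 × 2/3 = 1378
  tailed: 2067 × 1/3 = 689
χ² = Σ (O − E)² / E
  tailless: (1396 − 1378)² / 1378 = 0.2351
  tailed: (671 − 689)² / 689 = 0.4702
χ² = 0.2351 + 0.4702 = 0.7053 ≈ 0.705

0.705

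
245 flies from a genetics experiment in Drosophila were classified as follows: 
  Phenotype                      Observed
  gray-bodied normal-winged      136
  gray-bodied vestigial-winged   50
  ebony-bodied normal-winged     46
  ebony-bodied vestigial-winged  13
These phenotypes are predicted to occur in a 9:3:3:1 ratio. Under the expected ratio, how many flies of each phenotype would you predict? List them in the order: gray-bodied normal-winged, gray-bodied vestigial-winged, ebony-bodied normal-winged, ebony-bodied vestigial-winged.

The 9:3:3:1 ratio has 16 parts, so with N = 245 the expected counts are:
  gray-bodied normal-winged: 245 × 9/16 = 137.8125
  gray-bodied vestigial-winged: 245 × 3/16 = 45.9375
  ebony-bodied normal-winged: 245 × 3/16 = 45.9375
  ebony-bodied vestigial-winged: 245 × 1/16 = 15.3125

137.8125, 45.9375, 45.9375, 15.3125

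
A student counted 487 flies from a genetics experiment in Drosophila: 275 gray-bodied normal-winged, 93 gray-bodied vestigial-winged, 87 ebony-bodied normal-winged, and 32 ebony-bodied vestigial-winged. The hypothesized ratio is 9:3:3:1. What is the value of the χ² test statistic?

Total ratio parts = 16. Expected numbers out of 487:
  gray-bodied normal-winged: 487 × 9/16 = 273.9375
  gray-bodied vestigial-winged: 487 × 3/16 = 91.3125
  ebony-bodied normal-winged: 487 × 3/16 = 91.3125
  ebony-bodied vestigial-winged: 487 × 1/16 = 30.4375
χ² = Σ (O − E)² / E
  gray-bodied normal-winged: (275 − 273.9375)² / 273.9375 = 0.0041
  gray-bodied vestigial-winged: (93 − 91.3125)² / 91.3125 = 0.0312
  ebony-bodied normal-winged: (87 − 91.3125)² / 91.3125 = 0.2037
  ebony-bodied vestigial-winged: (32 − 30.4375)² / 30.4375 = 0.0802
χ² = 0.0041 + 0.0312 + 0.2037 + 0.0802 = 0.3192 ≈ 0.319

0.319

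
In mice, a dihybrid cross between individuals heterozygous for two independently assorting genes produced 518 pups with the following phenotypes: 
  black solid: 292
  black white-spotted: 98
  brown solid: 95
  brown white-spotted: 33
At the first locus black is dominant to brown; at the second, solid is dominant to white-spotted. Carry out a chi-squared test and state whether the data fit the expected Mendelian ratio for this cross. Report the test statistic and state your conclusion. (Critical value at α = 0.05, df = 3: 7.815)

0.068; consistent

A dihybrid F₂ with independent assortment and complete dominance at both loci gives a 9:3:3:1 phenotypic ratio.
The 9:3:3:1 ratio has 16 parts, so with N = 518 the expected counts are:
  black solid: 518 × 9/16 = 291.375
  black white-spotted: 518 × 3/16 = 97.125
  brown solid: 518 × 3/16 = 97.125
  brown white-spotted: 518 × 1/16 = 32.375
χ² = Σ (O − E)² / E
  black solid: (292 − 291.375)² / 291.375 = 0.0013
  black white-spotted: (98 − 97.125)² / 97.125 = 0.0079
  brown solid: (95 − 97.125)² / 97.125 = 0.0465
  brown white-spotted: (33 − 32.375)² / 32.375 = 0.0121
χ² = 0.0013 + 0.0079 + 0.0465 + 0.0121 = 0.0678 ≈ 0.068
Degrees of freedom = 4 − 1 = 3; critical value at α = 0.05 is 7.815.
Since 0.068 < 7.815, we fail to reject the null hypothesis — the data are consistent with the 9:3:3:1 ratio.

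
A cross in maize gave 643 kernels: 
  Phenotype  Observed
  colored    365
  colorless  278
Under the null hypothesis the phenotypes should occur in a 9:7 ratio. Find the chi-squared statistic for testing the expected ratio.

0.069

The 9:7 ratio has 16 parts, so with N = 643 the expected counts are:
  colored: 643 × 9/16 = 361.6875
  colorless: 643 × 7/16 = 281.3125
χ² = Σ (O − E)² / E
  colored: (365 − 361.6875)² / 361.6875 = 0.0303
  colorless: (278 − 281.3125)² / 281.3125 = 0.0390
χ² = 0.0303 + 0.0390 = 0.0693 ≈ 0.069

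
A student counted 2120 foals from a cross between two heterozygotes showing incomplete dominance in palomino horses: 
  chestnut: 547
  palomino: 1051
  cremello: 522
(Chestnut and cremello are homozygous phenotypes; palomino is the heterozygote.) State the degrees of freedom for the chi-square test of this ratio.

With incomplete dominance, a heterozygote × heterozygote cross gives a 1:2:1 phenotypic ratio.
A goodness-of-fit test with 3 phenotype classes has df = 3 − 1 = 2.

2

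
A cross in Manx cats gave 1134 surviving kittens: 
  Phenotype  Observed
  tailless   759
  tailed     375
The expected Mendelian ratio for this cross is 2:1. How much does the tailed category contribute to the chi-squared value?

0.024

Expected counts for N = 1134 under a 2:1 ratio (total parts = 3):
  tailless: 1134 × 2/3 = 756
  tailed: 1134 × 1/3 = 378
Contribution of tailed: (375 − 378)² / 378 = 0.0238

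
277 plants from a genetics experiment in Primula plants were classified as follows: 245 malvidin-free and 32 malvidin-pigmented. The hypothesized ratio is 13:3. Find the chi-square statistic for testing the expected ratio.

Total ratio parts = 16. Expected numbers out of 277:
  malvidin-free: 277 × 13/16 = 225.0625
  malvidin-pigmented: 277 × 3/16 = 51.9375
χ² = Σ (O − E)² / E
  malvidin-free: (245 − 225.0625)² / 225.0625 = 1.7662
  malvidin-pigmented: (32 − 51.9375)² / 51.9375 = 7.6535
χ² = 1.7662 + 7.6535 = 9.4197 ≈ 9.420

9.420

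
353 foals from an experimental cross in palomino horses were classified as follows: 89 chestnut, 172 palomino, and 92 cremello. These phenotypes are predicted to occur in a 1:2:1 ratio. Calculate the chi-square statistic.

0.280

Expected counts for N = 353 under a 1:2:1 ratio (total parts = 4):
  chestnut: 353 × 1/4 = 88.25
  palomino: 353 × 2/4 = 176.5
  cremello: 353 × 1/4 = 88.25
χ² = Σ (O − E)² / E
  chestnut: (89 − 88.25)² / 88.25 = 0.0064
  palomino: (172 − 176.5)² / 176.5 = 0.1147
  cremello: (92 − 88.25)² / 88.25 = 0.1593
χ² = 0.0064 + 0.1147 + 0.1593 = 0.2804 ≈ 0.280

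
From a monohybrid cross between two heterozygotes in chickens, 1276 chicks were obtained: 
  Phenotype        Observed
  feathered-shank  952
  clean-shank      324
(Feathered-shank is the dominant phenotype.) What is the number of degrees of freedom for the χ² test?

For a monohybrid cross between heterozygotes with complete dominance, the expected phenotypic ratio is 3:1.
A goodness-of-fit test with 2 phenotype classes has df = 2 − 1 = 1.

1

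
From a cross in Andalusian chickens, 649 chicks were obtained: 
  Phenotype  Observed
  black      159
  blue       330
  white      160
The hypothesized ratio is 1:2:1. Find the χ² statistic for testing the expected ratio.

The 1:2:1 ratio has 4 parts, so with N = 649 the expected counts are:
  black: 649 × 1/4 = 162.25
  blue: 649 × 2/4 = 324.5
  white: 649 × 1/4 = 162.25
χ² = Σ (O − E)² / E
  black: (159 − 162.25)² / 162.25 = 0.0651
  blue: (330 − 324.5)² / 324.5 = 0.0932
  white: (160 − 162.25)² / 162.25 = 0.0312
χ² = 0.0651 + 0.0932 + 0.0312 = 0.1895 ≈ 0.190

0.190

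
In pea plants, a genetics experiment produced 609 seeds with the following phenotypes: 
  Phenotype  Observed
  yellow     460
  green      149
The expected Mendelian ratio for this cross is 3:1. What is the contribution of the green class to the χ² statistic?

The 3:1 ratio has 4 parts, so with N = 609 the expected counts are:
  yellow: 609 × 3/4 = 456.75
  green: 609 × 1/4 = 152.25
Contribution of green: (149 − 152.25)² / 152.25 = 0.0694

0.069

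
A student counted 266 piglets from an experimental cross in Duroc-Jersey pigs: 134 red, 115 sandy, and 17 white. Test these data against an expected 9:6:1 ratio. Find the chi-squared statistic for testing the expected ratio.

The 9:6:1 ratio has 16 parts, so with N = 266 the expected counts are:
  red: 266 × 9/16 = 149.625
  sandy: 266 × 6/16 = 99.75
  white: 266 × 1/16 = 16.625
χ² = Σ (O − E)² / E
  red: (134 − 149.625)² / 149.625 = 1.6317
  sandy: (115 − 99.75)² / 99.75 = 2.3315
  white: (17 − 16.625)² / 16.625 = 0.0085
χ² = 1.6317 + 2.3315 + 0.0085 = 3.9717 ≈ 3.972

3.972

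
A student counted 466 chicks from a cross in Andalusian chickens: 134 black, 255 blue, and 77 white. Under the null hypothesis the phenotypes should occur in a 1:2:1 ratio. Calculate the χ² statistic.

18.099

Under the 1:2:1 hypothesis (Σ ratio = 4, N = 466):
  black: 466 × 1/4 = 116.5
  blue: 466 × 2/4 = 233
  white: 466 × 1/4 = 116.5
χ² = Σ (O − E)² / E
  black: (134 − 116.5)² / 116.5 = 2.6288
  blue: (255 − 233)² / 233 = 2.0773
  white: (77 − 116.5)² / 116.5 = 13.3927
χ² = 2.6288 + 2.0773 + 13.3927 = 18.0988 ≈ 18.099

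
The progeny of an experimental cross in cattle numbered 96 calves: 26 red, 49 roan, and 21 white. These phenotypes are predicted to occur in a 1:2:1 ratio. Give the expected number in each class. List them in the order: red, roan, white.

The 1:2:1 ratio has 4 parts, so with N = 96 the expected counts are:
  red: 96 × 1/4 = 24
  roan: 96 × 2/4 = 48
  white: 96 × 1/4 = 24

24, 48, 24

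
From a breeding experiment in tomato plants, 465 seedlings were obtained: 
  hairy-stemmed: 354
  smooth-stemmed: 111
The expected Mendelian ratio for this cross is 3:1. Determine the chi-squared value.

Under the 3:1 hypothesis (Σ ratio = 4, N = 465):
  hairy-stemmed: 465 × 3/4 = 348.75
  smooth-stemmed: 465 × 1/4 = 116.25
χ² = Σ (O − E)² / E
  hairy-stemmed: (354 − 348.75)² / 348.75 = 0.0790
  smooth-stemmed: (111 − 116.25)² / 116.25 = 0.2371
χ² = 0.0790 + 0.2371 = 0.3161 ≈ 0.316

0.316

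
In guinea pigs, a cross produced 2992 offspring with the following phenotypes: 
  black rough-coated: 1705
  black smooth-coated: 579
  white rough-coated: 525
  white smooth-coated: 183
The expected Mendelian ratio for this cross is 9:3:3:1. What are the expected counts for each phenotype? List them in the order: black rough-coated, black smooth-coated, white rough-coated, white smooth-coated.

1683, 561, 561, 187

Total ratio parts = 16. Expected numbers out of 2992:
  black rough-coated: 2992 × 9/16 = 1683
  black smooth-coated: 2992 × 3/16 = 561
  white rough-coated: 2992 × 3/16 = 561
  white smooth-coated: 2992 × 1/16 = 187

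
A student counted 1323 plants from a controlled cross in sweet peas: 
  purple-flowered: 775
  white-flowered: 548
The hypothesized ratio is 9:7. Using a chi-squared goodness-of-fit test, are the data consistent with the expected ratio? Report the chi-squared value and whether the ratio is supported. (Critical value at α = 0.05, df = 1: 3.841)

2.916; consistent

Total ratio parts = 16. Expected numbers out of 1323:
  purple-flowered: 1323 × 9/16 = 744.1875
  white-flowered: 1323 × 7/16 = 578.8125
χ² = Σ (O − E)² / E
  purple-flowered: (775 − 744.1875)² / 744.1875 = 1.2758
  white-flowered: (548 − 578.8125)² / 578.8125 = 1.6403
χ² = 1.2758 + 1.6403 = 2.9161 ≈ 2.916
Degrees of freedom = 2 − 1 = 1; critical value at α = 0.05 is 3.841.
Since 2.916 < 3.841, we fail to reject the null hypothesis — the data are consistent with the 9:7 ratio.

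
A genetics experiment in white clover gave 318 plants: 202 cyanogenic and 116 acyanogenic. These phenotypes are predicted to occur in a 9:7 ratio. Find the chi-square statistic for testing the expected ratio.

6.833

Under the 9:7 hypothesis (Σ ratio = 16, N = 318):
  cyanogenic: 318 × 9/16 = 178.875
  acyanogenic: 318 × 7/16 = 139.125
χ² = Σ (O − E)² / E
  cyanogenic: (202 − 178.875)² / 178.875 = 2.9896
  acyanogenic: (116 − 139.125)² / 139.125 = 3.8438
χ² = 2.9896 + 3.8438 = 6.8334 ≈ 6.833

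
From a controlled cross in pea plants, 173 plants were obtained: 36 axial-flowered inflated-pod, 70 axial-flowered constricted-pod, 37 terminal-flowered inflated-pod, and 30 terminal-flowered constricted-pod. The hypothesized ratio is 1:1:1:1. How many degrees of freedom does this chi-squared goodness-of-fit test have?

3

A goodness-of-fit test with 4 phenotype classes has df = 4 − 1 = 3.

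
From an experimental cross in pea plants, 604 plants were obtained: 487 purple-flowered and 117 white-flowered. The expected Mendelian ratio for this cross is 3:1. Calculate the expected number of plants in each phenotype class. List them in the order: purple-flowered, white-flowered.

453, 151

Under the 3:1 hypothesis (Σ ratio = 4, N = 604):
  purple-flowered: 604 × 3/4 = 453
  white-flowered: 604 × 1/4 = 151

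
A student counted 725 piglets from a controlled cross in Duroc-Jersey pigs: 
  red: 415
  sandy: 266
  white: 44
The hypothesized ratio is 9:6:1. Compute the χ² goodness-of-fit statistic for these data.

The 9:6:1 ratio has 16 parts, so with N = 725 the expected counts are:
  red: 725 × 9/16 = 407.8125
  sandy: 725 × 6/16 = 271.875
  white: 725 × 1/16 = 45.3125
χ² = Σ (O − E)² / E
  red: (415 − 407.8125)² / 407.8125 = 0.1267
  sandy: (266 − 271.875)² / 271.875 = 0.1270
  white: (44 − 45.3125)² / 45.3125 = 0.0380
χ² = 0.1267 + 0.1270 + 0.0380 = 0.2917 ≈ 0.292

0.292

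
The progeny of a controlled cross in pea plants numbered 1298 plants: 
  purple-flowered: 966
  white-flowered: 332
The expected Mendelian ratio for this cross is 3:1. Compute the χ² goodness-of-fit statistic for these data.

Under the 3:1 hypothesis (Σ ratio = 4, N = 1298):
  purple-flowered: 1298 × 3/4 = 973.5
  white-flowered: 1298 × 1/4 = 324.5
χ² = Σ (O − E)² / E
  purple-flowered: (966 − 973.5)² / 973.5 = 0.0578
  white-flowered: (332 − 324.5)² / 324.5 = 0.1733
χ² = 0.0578 + 0.1733 = 0.2311 ≈ 0.231

0.231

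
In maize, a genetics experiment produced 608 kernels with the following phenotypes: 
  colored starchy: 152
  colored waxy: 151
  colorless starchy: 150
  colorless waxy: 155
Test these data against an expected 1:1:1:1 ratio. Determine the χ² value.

0.092

The 1:1:1:1 ratio has 4 parts, so with N = 608 the expected counts are:
  colored starchy: 608 × 1/4 = 152
  colored waxy: 608 × 1/4 = 152
  colorless starchy: 608 × 1/4 = 152
  colorless waxy: 608 × 1/4 = 152
χ² = Σ (O − E)² / E
  colored starchy: (152 − 152)² / 152 = 0.0000
  colored waxy: (151 − 152)² / 152 = 0.0066
  colorless starchy: (150 − 152)² / 152 = 0.0263
  colorless waxy: (155 − 152)² / 152 = 0.0592
χ² = 0.0000 + 0.0066 + 0.0263 + 0.0592 = 0.0921 ≈ 0.092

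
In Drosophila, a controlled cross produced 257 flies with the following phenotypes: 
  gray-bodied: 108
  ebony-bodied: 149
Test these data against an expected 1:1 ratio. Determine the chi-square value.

6.541

The 1:1 ratio has 2 parts, so with N = 257 the expected counts are:
  gray-bodied: 257 × 1/2 = 128.5
  ebony-bodied: 257 × 1/2 = 128.5
χ² = Σ (O − E)² / E
  gray-bodied: (108 − 128.5)² / 128.5 = 3.2704
  ebony-bodied: (149 − 128.5)² / 128.5 = 3.2704
χ² = 3.2704 + 3.2704 = 6.5408 ≈ 6.541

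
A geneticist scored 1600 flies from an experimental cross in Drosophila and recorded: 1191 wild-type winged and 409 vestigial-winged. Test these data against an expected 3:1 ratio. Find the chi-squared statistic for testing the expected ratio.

0.270

Total ratio parts = 4. Expected numbers out of 1600:
  wild-type winged: 1600 × 3/4 = 1200
  vestigial-winged: 1600 × 1/4 = 400
χ² = Σ (O − E)² / E
  wild-type winged: (1191 − 1200)² / 1200 = 0.0675
  vestigial-winged: (409 − 400)² / 400 = 0.2025
χ² = 0.0675 + 0.2025 = 0.270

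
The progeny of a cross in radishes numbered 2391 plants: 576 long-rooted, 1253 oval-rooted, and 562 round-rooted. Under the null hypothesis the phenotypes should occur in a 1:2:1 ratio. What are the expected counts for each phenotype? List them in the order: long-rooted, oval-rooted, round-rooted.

Total ratio parts = 4. Expected numbers out of 2391:
  long-rooted: 2391 × 1/4 = 597.75
  oval-rooted: 2391 × 2/4 = 1195.5
  round-rooted: 2391 × 1/4 = 597.75

597.75, 1195.5, 597.75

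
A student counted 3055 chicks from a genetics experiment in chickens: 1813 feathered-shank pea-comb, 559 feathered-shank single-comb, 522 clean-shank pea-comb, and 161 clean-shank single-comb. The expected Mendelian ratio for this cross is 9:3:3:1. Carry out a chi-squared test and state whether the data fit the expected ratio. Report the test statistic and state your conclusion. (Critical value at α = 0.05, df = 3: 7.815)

The 9:3:3:1 ratio has 16 parts, so with N = 3055 the expected counts are:
  feathered-shank pea-comb: 3055 × 9/16 = 1718.4375
  feathered-shank single-comb: 3055 × 3/16 = 572.8125
  clean-shank pea-comb: 3055 × 3/16 = 572.8125
  clean-shank single-comb: 3055 × 1/16 = 190.9375
χ² = Σ (O − E)² / E
  feathered-shank pea-comb: (1813 − 1718.4375)² / 1718.4375 = 5.2036
  feathered-shank single-comb: (559 − 572.8125)² / 572.8125 = 0.3331
  clean-shank pea-comb: (522 − 572.8125)² / 572.8125 = 4.5074
  clean-shank single-comb: (161 − 190.9375)² / 190.9375 = 4.6940
χ² = 5.2036 + 0.3331 + 4.5074 + 4.6940 = 14.7381 ≈ 14.738
Degrees of freedom = 4 − 1 = 3; critical value at α = 0.05 is 7.815.
Since 14.738 > 7.815, we reject the null hypothesis — the data do not fit the 9:3:3:1 ratio.

14.738; not consistent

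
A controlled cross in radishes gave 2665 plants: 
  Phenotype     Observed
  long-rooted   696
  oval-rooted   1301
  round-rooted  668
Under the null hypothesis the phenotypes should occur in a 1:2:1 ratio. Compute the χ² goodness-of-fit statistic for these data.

2.078

Under the 1:2:1 hypothesis (Σ ratio = 4, N = 2665):
  long-rooted: 2665 × 1/4 = 666.25
  oval-rooted: 2665 × 2/4 = 1332.5
  round-rooted: 2665 × 1/4 = 666.25
χ² = Σ (O − E)² / E
  long-rooted: (696 − 666.25)² / 666.25 = 1.3284
  oval-rooted: (1301 − 1332.5)² / 1332.5 = 0.7447
  round-rooted: (668 − 666.25)² / 666.25 = 0.0046
χ² = 1.3284 + 0.7447 + 0.0046 = 2.0777 ≈ 2.078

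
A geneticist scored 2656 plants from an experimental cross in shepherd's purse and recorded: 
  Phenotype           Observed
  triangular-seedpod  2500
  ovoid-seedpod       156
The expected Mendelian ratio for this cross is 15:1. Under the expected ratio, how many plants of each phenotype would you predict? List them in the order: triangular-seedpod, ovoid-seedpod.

Under the 15:1 hypothesis (Σ ratio = 16, N = 2656):
  triangular-seedpod: 2656 × 15/16 = 2490
  ovoid-seedpod: 2656 × 1/16 = 166

2490, 166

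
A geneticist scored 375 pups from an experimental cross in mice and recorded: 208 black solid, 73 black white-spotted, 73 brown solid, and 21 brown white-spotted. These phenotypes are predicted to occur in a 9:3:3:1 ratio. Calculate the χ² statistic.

Expected counts for N = 375 under a 9:3:3:1 ratio (total parts = 16):
  black solid: 375 × 9/16 = 210.9375
  black white-spotted: 375 × 3/16 = 70.3125
  brown solid: 375 × 3/16 = 70.3125
  brown white-spotted: 375 × 1/16 = 23.4375
χ² = Σ (O − E)² / E
  black solid: (208 − 210.9375)² / 210.9375 = 0.0409
  black white-spotted: (73 − 70.3125)² / 70.3125 = 0.1027
  brown solid: (73 − 70.3125)² / 70.3125 = 0.1027
  brown white-spotted: (21 − 23.4375)² / 23.4375 = 0.2535
χ² = 0.0409 + 0.1027 + 0.1027 + 0.2535 = 0.4998 ≈ 0.500

0.500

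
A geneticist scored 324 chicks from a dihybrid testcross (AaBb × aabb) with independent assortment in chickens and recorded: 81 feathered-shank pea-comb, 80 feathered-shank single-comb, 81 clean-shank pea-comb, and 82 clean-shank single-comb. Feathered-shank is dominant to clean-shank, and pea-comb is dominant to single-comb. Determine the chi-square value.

0.025

A dihybrid testcross with independent assortment gives a 1:1:1:1 ratio.
Total ratio parts = 4. Expected numbers out of 324:
  feathered-shank pea-comb: 324 × 1/4 = 81
  feathered-shank single-comb: 324 × 1/4 = 81
  clean-shank pea-comb: 324 × 1/4 = 81
  clean-shank single-comb: 324 × 1/4 = 81
χ² = Σ (O − E)² / E
  feathered-shank pea-comb: (81 − 81)² / 81 = 0.0000
  feathered-shank single-comb: (80 − 81)² / 81 = 0.0123
  clean-shank pea-comb: (81 − 81)² / 81 = 0.0000
  clean-shank single-comb: (82 − 81)² / 81 = 0.0123
χ² = 0.0000 + 0.0123 + 0.0000 + 0.0123 = 0.0246 ≈ 0.025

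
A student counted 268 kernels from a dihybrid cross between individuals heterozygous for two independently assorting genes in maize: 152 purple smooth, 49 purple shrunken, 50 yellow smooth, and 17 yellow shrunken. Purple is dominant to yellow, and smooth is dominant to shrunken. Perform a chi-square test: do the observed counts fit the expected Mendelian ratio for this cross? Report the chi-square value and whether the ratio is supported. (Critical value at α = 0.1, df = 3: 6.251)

0.046; consistent

A dihybrid F₂ with independent assortment and complete dominance at both loci gives a 9:3:3:1 phenotypic ratio.
The 9:3:3:1 ratio has 16 parts, so with N = 268 the expected counts are:
  purple smooth: 268 × 9/16 = 150.75
  purple shrunken: 268 × 3/16 = 50.25
  yellow smooth: 268 × 3/16 = 50.25
  yellow shrunken: 268 × 1/16 = 16.75
χ² = Σ (O − E)² / E
  purple smooth: (152 − 150.75)² / 150.75 = 0.0104
  purple shrunken: (49 − 50.25)² / 50.25 = 0.0311
  yellow smooth: (50 − 50.25)² / 50.25 = 0.0012
  yellow shrunken: (17 − 16.75)² / 16.75 = 0.0037
χ² = 0.0104 + 0.0311 + 0.0012 + 0.0037 = 0.0464 ≈ 0.046
Degrees of freedom = 4 − 1 = 3; critical value at α = 0.1 is 6.251.
Since 0.046 < 6.251, we fail to reject the null hypothesis — the data are consistent with the 9:3:3:1 ratio.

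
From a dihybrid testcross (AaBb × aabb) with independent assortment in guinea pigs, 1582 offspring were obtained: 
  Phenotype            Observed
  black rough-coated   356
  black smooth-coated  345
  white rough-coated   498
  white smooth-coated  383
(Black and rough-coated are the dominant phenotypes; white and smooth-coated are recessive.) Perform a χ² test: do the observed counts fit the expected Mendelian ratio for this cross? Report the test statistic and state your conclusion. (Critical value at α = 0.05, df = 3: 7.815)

37.353; not consistent

A dihybrid testcross with independent assortment gives a 1:1:1:1 ratio.
Total ratio parts = 4. Expected numbers out of 1582:
  black rough-coated: 1582 × 1/4 = 395.5
  black smooth-coated: 1582 × 1/4 = 395.5
  white rough-coated: 1582 × 1/4 = 395.5
  white smooth-coated: 1582 × 1/4 = 395.5
χ² = Σ (O − E)² / E
  black rough-coated: (356 − 395.5)² / 395.5 = 3.9450
  black smooth-coated: (345 − 395.5)² / 395.5 = 6.4482
  white rough-coated: (498 − 395.5)² / 395.5 = 26.5645
  white smooth-coated: (383 − 395.5)² / 395.5 = 0.3951
χ² = 3.9450 + 6.4482 + 26.5645 + 0.3951 = 37.3528 ≈ 37.353
Degrees of freedom = 4 − 1 = 3; critical value at α = 0.05 is 7.815.
Since 37.353 > 7.815, we reject the null hypothesis — the data do not fit the 1:1:1:1 ratio.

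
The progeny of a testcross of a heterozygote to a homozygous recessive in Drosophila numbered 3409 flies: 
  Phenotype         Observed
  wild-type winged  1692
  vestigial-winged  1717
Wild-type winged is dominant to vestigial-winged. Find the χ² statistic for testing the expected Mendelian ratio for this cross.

A testcross of a heterozygote (Aa × aa) gives a 1:1 phenotypic ratio.
Expected counts for N = 3409 under a 1:1 ratio (total parts = 2):
  wild-type winged: 3409 × 1/2 = 1704.5
  vestigial-winged: 3409 × 1/2 = 1704.5
χ² = Σ (O − E)² / E
  wild-type winged: (1692 − 1704.5)² / 1704.5 = 0.0917
  vestigial-winged: (1717 − 1704.5)² / 1704.5 = 0.0917
χ² = 0.0917 + 0.0917 = 0.1834 ≈ 0.183

0.183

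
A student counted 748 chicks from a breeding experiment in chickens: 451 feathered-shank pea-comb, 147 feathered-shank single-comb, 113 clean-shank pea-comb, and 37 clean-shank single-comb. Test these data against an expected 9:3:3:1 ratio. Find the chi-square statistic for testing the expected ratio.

9.828

The 9:3:3:1 ratio has 16 parts, so with N = 748 the expected counts are:
  feathered-shank pea-comb: 748 × 9/16 = 420.75
  feathered-shank single-comb: 748 × 3/16 = 140.25
  clean-shank pea-comb: 748 × 3/16 = 140.25
  clean-shank single-comb: 748 × 1/16 = 46.75
χ² = Σ (O − E)² / E
  feathered-shank pea-comb: (451 − 420.75)² / 420.75 = 2.1748
  feathered-shank single-comb: (147 − 140.25)² / 140.25 = 0.3249
  clean-shank pea-comb: (113 − 140.25)² / 140.25 = 5.2946
  clean-shank single-comb: (37 − 46.75)² / 46.75 = 2.0334
χ² = 2.1748 + 0.3249 + 5.2946 + 2.0334 = 9.8277 ≈ 9.828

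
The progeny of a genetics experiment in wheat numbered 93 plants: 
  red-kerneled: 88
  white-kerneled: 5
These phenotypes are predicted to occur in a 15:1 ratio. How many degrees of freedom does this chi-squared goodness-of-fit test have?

1

A goodness-of-fit test with 2 phenotype classes has df = 2 − 1 = 1.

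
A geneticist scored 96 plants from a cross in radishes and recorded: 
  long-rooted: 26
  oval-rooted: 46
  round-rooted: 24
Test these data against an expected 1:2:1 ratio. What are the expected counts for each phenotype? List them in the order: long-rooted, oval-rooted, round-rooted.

24, 48, 24

Under the 1:2:1 hypothesis (Σ ratio = 4, N = 96):
  long-rooted: 96 × 1/4 = 24
  oval-rooted: 96 × 2/4 = 48
  round-rooted: 96 × 1/4 = 24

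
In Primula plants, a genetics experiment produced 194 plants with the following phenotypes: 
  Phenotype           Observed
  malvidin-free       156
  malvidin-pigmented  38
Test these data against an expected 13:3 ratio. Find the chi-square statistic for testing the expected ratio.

The 13:3 ratio has 16 parts, so with N = 194 the expected counts are:
  malvidin-free: 194 × 13/16 = 157.625
  malvidin-pigmented: 194 × 3/16 = 36.375
χ² = Σ (O − E)² / E
  malvidin-free: (156 − 157.625)² / 157.625 = 0.0168
  malvidin-pigmented: (38 − 36.375)² / 36.375 = 0.0726
χ² = 0.0168 + 0.0726 = 0.0894 ≈ 0.089

0.089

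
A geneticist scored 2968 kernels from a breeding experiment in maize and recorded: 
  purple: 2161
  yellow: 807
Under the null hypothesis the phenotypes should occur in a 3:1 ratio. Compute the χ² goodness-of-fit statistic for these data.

7.592

Total ratio parts = 4. Expected numbers out of 2968:
  purple: 2968 × 3/4 = 2226
  yellow: 2968 × 1/4 = 742
χ² = Σ (O − E)² / E
  purple: (2161 − 2226)² / 2226 = 1.8980
  yellow: (807 − 742)² / 742 = 5.6941
χ² = 1.8980 + 5.6941 = 7.5921 ≈ 7.592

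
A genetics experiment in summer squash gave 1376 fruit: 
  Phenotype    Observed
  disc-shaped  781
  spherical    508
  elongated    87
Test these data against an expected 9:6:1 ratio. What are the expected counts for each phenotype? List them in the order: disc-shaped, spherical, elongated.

The 9:6:1 ratio has 16 parts, so with N = 1376 the expected counts are:
  disc-shaped: 1376 × 9/16 = 774
  spherical: 1376 × 6/16 = 516
  elongated: 1376 × 1/16 = 86

774, 516, 86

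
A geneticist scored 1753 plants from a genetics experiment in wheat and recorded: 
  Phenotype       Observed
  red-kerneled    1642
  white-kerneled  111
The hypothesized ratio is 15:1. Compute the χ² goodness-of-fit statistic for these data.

Expected counts for N = 1753 under a 15:1 ratio (total parts = 16):
  red-kerneled: 1753 × 15/16 = 1643.4375
  white-kerneled: 1753 × 1/16 = 109.5625
χ² = Σ (O − E)² / E
  red-kerneled: (1642 − 1643.4375)² / 1643.4375 = 0.0013
  white-kerneled: (111 − 109.5625)² / 109.5625 = 0.0189
χ² = 0.0013 + 0.0189 = 0.0202 ≈ 0.020

0.020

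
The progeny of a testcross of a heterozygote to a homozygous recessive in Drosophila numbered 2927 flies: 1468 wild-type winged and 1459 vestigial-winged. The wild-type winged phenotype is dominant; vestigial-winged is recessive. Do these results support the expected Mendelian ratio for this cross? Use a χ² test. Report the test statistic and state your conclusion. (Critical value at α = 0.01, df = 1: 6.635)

0.028; consistent

A testcross of a heterozygote (Aa × aa) gives a 1:1 phenotypic ratio.
Expected counts for N = 2927 under a 1:1 ratio (total parts = 2):
  wild-type winged: 2927 × 1/2 = 1463.5
  vestigial-winged: 2927 × 1/2 = 1463.5
χ² = Σ (O − E)² / E
  wild-type winged: (1468 − 1463.5)² / 1463.5 = 0.0138
  vestigial-winged: (1459 − 1463.5)² / 1463.5 = 0.0138
χ² = 0.0138 + 0.0138 = 0.0276 ≈ 0.028
Degrees of freedom = 2 − 1 = 1; critical value at α = 0.01 is 6.635.
Since 0.028 < 6.635, we fail to reject the null hypothesis — the data are consistent with the 1:1 ratio.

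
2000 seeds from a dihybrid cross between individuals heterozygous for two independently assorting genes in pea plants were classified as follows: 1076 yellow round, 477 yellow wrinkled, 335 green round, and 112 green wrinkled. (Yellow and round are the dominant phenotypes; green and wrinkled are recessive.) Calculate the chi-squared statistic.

A dihybrid F₂ with independent assortment and complete dominance at both loci gives a 9:3:3:1 phenotypic ratio.
The 9:3:3:1 ratio has 16 parts, so with N = 2000 the expected counts are:
  yellow round: 2000 × 9/16 = 1125
  yellow wrinkled: 2000 × 3/16 = 375
  green round: 2000 × 3/16 = 375
  green wrinkled: 2000 × 1/16 = 125
χ² = Σ (O − E)² / E
  yellow round: (1076 − 1125)² / 1125 = 2.1342
  yellow wrinkled: (477 − 375)² / 375 = 27.7440
  green round: (335 − 375)² / 375 = 4.2667
  green wrinkled: (112 − 125)² / 125 = 1.3520
χ² = 2.1342 + 27.7440 + 4.2667 + 1.3520 = 35.4969 ≈ 35.497

35.497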